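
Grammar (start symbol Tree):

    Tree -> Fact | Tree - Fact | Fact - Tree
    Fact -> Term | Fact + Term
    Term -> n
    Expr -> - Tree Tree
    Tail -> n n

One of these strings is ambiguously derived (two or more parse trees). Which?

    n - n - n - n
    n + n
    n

n - n - n - n: 8 trees
n + n: 1 tree
n: 1 tree

n - n - n - n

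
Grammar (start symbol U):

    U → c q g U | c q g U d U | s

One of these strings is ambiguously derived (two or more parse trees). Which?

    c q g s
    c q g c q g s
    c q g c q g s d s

c q g s: 1 tree
c q g c q g s: 1 tree
c q g c q g s d s: 2 trees

c q g c q g s d s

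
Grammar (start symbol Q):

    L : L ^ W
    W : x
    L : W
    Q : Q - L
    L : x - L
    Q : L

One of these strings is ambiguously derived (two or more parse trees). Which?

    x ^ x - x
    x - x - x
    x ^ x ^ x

x ^ x - x: 1 tree
x - x - x: 4 trees
x ^ x ^ x: 1 tree

x - x - x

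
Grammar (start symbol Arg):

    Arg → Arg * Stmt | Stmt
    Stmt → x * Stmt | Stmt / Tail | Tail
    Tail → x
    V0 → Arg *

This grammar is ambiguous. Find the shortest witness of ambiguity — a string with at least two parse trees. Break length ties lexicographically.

length 1: no string has ≥2 trees
length 3: x * x has 2 parse trees

Two derivations of x * x:
  Arg ⇒ Arg * Stmt ⇒ Stmt * Stmt ⇒ Tail * Stmt ⇒ x * Stmt ⇒ x * Tail ⇒ x * x
  Arg ⇒ Stmt ⇒ x * Stmt ⇒ x * Tail ⇒ x * x

x * x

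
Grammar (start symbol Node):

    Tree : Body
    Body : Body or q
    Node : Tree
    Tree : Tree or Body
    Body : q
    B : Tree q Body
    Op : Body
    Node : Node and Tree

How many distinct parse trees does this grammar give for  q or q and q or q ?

Parse trees for q or q and q or q:
  [Node [Node [Tree [Body [Body q] or q]]] and [Tree [Body [Body q] or q]]]
  [Node [Node [Tree [Body [Body q] or q]]] and [Tree [Tree [Body q]] or [Body q]]]
  [Node [Node [Tree [Tree [Body q]] or [Body q]]] and [Tree [Body [Body q] or q]]]
  [Node [Node [Tree [Tree [Body q]] or [Body q]]] and [Tree [Tree [Body q]] or [Body q]]]

4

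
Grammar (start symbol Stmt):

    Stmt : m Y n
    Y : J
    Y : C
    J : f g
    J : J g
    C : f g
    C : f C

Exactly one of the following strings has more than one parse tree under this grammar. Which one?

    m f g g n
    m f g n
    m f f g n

m f g g n: 1 tree
m f g n: 2 trees
m f f g n: 1 tree

m f g n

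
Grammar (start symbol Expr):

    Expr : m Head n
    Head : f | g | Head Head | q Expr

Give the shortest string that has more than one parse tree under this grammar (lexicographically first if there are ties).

m f f f n

length 3: no string has ≥2 trees
length 4: no string has ≥2 trees
length 5: m f f f n has 2 parse trees

Two derivations of m f f f n:
  Expr ⇒ m Head n ⇒ m Head Head n ⇒ m f Head n ⇒ m f Head Head n ⇒ m f f Head n ⇒ m f f f n
  Expr ⇒ m Head n ⇒ m Head Head n ⇒ m Head Head Head n ⇒ m f Head Head n ⇒ m f f Head n ⇒ m f f f n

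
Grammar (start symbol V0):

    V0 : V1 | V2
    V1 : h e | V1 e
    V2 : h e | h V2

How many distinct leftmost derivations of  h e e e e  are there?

1

Parse trees for h e e e e:
  [V0 [V1 [V1 [V1 [V1 h e] e] e] e]]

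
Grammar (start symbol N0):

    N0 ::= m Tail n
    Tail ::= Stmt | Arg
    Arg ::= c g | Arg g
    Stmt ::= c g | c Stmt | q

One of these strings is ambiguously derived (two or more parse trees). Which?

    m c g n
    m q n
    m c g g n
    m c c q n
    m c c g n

m c g n: 2 trees
m q n: 1 tree
m c g g n: 1 tree
m c c q n: 1 tree
m c c g n: 1 tree

m c g n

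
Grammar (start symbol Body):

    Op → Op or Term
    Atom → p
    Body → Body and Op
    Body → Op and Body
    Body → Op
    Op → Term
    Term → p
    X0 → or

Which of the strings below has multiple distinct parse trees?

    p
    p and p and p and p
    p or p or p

p: 1 tree
p and p and p and p: 8 trees
p or p or p: 1 tree

p and p and p and p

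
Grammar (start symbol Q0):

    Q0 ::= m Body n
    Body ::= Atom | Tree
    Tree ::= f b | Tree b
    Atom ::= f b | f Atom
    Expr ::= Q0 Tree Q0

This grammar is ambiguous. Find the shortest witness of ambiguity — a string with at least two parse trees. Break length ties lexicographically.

m f b n

length 4: m f b n has 2 parse trees

Two derivations of m f b n:
  Q0 ⇒ m Body n ⇒ m Atom n ⇒ m f b n
  Q0 ⇒ m Body n ⇒ m Tree n ⇒ m f b n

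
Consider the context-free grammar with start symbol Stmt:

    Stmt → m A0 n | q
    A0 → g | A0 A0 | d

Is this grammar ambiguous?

Ambiguous

Witness: m d d d n

Derivation 1: Stmt ⇒ m A0 n ⇒ m A0 A0 n ⇒ m A0 A0 A0 n ⇒ m d A0 A0 n ⇒ m d d A0 n ⇒ m d d d n
Derivation 2: Stmt ⇒ m A0 n ⇒ m A0 A0 n ⇒ m d A0 n ⇒ m d A0 A0 n ⇒ m d d A0 n ⇒ m d d d n

Two distinct leftmost derivations for the same string.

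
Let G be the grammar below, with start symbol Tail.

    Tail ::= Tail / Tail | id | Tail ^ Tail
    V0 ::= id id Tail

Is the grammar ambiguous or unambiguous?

Ambiguous

Witness: id / id / id

Derivation 1: Tail ⇒ Tail / Tail ⇒ Tail / Tail / Tail ⇒ id / Tail / Tail ⇒ id / id / Tail ⇒ id / id / id
Derivation 2: Tail ⇒ Tail / Tail ⇒ id / Tail ⇒ id / Tail / Tail ⇒ id / id / Tail ⇒ id / id / id

Two distinct leftmost derivations for the same string.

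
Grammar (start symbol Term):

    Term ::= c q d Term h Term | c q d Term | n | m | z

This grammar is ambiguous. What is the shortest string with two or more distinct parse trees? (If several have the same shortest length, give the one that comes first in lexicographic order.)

length 1: no string has ≥2 trees
length 4: no string has ≥2 trees
length 6: no string has ≥2 trees
length 7: no string has ≥2 trees
length 9: c q d c q d m h m has 2 parse trees

Two derivations of c q d c q d m h m:
  Term ⇒ c q d Term h Term ⇒ c q d c q d Term h Term ⇒ c q d c q d m h Term ⇒ c q d c q d m h m
  Term ⇒ c q d Term ⇒ c q d c q d Term h Term ⇒ c q d c q d m h Term ⇒ c q d c q d m h m

c q d c q d m h m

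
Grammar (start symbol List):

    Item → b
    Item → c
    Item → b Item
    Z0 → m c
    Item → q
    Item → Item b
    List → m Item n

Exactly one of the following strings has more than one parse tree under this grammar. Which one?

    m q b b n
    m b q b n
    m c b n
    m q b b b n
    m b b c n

m q b b n: 1 tree
m b q b n: 2 trees
m c b n: 1 tree
m q b b b n: 1 tree
m b b c n: 1 tree

m b q b n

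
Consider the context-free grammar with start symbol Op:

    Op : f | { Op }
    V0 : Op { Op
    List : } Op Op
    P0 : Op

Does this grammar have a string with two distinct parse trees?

Unambiguous

(V0, List, P0 are unreachable from Op, so their rules don't affect L(Op).) L(Op) is { openⁿ atom closeⁿ : n ≥ 0 }. The bracket depth fixes n, and the derivation is forced at every step.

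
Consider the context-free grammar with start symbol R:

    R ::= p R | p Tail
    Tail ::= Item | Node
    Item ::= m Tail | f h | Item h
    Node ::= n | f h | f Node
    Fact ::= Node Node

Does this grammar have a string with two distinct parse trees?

Ambiguous

Witness: p f h

Derivation 1: R ⇒ p Tail ⇒ p Item ⇒ p f h
Derivation 2: R ⇒ p Tail ⇒ p Node ⇒ p f h

Two distinct leftmost derivations for the same string.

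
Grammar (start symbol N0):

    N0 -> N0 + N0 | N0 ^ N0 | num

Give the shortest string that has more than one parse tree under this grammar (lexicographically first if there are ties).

length 1: no string has ≥2 trees
length 3: no string has ≥2 trees
length 5: num + num + num has 2 parse trees

Two derivations of num + num + num:
  N0 ⇒ N0 + N0 ⇒ N0 + N0 + N0 ⇒ num + N0 + N0 ⇒ num + num + N0 ⇒ num + num + num
  N0 ⇒ N0 + N0 ⇒ num + N0 ⇒ num + N0 + N0 ⇒ num + num + N0 ⇒ num + num + num

num + num + num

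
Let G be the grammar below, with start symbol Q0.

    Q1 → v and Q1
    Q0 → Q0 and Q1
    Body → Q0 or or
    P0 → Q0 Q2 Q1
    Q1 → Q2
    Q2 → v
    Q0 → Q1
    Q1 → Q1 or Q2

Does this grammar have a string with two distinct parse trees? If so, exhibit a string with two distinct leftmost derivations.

Ambiguous

Witness: v and v

Derivation 1: Q0 ⇒ Q0 and Q1 ⇒ Q1 and Q1 ⇒ Q2 and Q1 ⇒ v and Q1 ⇒ v and Q2 ⇒ v and v
Derivation 2: Q0 ⇒ Q1 ⇒ v and Q1 ⇒ v and Q2 ⇒ v and v

Two distinct leftmost derivations for the same string.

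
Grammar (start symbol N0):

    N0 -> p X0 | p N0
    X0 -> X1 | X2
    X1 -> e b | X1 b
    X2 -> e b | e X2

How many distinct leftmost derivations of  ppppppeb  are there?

Parse trees for ppppppeb:
  [N0 p [N0 p [N0 p [N0 p [N0 p [N0 p [X0 [X1 e b]]]]]]]]
  [N0 p [N0 p [N0 p [N0 p [N0 p [N0 p [X0 [X2 e b]]]]]]]]

2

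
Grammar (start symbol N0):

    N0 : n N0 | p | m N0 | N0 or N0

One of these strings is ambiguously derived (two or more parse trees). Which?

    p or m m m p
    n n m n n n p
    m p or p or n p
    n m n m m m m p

p or m m m p: 1 tree
n n m n n n p: 1 tree
m p or p or n p: 5 trees
n m n m m m m p: 1 tree

m p or p or n p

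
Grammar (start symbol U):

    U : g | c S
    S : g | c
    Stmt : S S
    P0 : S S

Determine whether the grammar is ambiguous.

Only U, S are reachable from U; ignoring the rest: Restricted to the reachable nonterminals, every rule has the form A → t or A → t B, and no two rules for the same A share a first terminal. The grammar encodes a DFA — one run per string.

Unambiguous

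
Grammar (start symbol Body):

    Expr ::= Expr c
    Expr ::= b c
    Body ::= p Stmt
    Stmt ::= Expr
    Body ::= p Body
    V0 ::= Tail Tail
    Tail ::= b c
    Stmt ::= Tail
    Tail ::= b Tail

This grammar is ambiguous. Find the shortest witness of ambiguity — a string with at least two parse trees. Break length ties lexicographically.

p b c

length 3: p b c has 2 parse trees

Two derivations of p b c:
  Body ⇒ p Stmt ⇒ p Expr ⇒ p b c
  Body ⇒ p Stmt ⇒ p Tail ⇒ p b c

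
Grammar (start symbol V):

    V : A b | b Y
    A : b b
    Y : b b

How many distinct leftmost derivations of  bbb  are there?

2

Parse trees for bbb:
  [V [A b b] b]
  [V b [Y b b]]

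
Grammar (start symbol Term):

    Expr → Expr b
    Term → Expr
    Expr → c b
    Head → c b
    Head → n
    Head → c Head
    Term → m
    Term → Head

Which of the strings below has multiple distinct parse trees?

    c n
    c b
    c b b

c n: 1 tree
c b: 2 trees
c b b: 1 tree

c b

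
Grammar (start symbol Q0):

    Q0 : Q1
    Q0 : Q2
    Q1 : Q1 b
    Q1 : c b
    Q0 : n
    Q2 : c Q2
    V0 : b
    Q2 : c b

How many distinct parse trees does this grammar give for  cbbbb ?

Parse trees for cbbbb:
  [Q0 [Q1 [Q1 [Q1 [Q1 c b] b] b] b]]

1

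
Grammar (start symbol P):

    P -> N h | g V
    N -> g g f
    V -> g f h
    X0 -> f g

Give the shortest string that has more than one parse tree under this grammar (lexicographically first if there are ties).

length 4: g g f h has 2 parse trees

Two derivations of g g f h:
  P ⇒ N h ⇒ g g f h
  P ⇒ g V ⇒ g g f h

g g f h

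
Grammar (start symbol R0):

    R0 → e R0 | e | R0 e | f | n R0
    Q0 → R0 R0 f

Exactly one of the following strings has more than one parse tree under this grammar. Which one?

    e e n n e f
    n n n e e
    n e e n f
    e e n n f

e e n n e f: 1 tree
n n n e e: 5 trees
n e e n f: 1 tree
e e n n f: 1 tree

n n n e e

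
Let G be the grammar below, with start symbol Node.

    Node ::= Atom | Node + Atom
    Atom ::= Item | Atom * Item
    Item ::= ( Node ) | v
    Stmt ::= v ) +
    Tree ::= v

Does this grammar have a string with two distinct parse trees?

(Stmt, Tree are unreachable from Node, so their rules don't affect L(Node).) This is a standard precedence ladder (Node over Atom over Item), with each level left-recursive on its own operator ('+' at Node, '*' at Atom). That structure is LR(1), hence unambiguous.

Unambiguous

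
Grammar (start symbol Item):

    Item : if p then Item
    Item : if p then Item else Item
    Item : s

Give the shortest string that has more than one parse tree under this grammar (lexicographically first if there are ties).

length 1: no string has ≥2 trees
length 4: no string has ≥2 trees
length 6: no string has ≥2 trees
length 7: no string has ≥2 trees
length 9: if p then if p then s else s has 2 parse trees

Two derivations of if p then if p then s else s:
  Item ⇒ if p then Item ⇒ if p then if p then Item else Item ⇒ if p then if p then s else Item ⇒ if p then if p then s else s
  Item ⇒ if p then Item else Item ⇒ if p then if p then Item else Item ⇒ if p then if p then s else Item ⇒ if p then if p then s else s

if p then if p then s else s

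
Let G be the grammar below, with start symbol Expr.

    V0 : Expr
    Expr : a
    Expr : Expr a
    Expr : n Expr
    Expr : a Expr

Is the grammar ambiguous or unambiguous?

Ambiguous

Witness: a a

Derivation 1: Expr ⇒ Expr a ⇒ a a
Derivation 2: Expr ⇒ a Expr ⇒ a a

Two distinct leftmost derivations for the same string.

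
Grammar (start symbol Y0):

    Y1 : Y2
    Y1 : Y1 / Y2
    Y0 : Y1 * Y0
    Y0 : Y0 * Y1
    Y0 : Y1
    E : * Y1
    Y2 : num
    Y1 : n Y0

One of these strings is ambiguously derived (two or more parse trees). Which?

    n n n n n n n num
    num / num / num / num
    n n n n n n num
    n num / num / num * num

n n n n n n n num: 1 tree
num / num / num / num: 1 tree
n n n n n n num: 1 tree
n num / num / num * num: 8 trees

n num / num / num * num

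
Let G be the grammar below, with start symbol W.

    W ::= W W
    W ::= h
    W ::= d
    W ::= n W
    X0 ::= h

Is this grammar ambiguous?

Witness: d d d

Derivation 1: W ⇒ W W ⇒ W W W ⇒ d W W ⇒ d d W ⇒ d d d
Derivation 2: W ⇒ W W ⇒ d W ⇒ d W W ⇒ d d W ⇒ d d d

Two distinct leftmost derivations for the same string.

Ambiguous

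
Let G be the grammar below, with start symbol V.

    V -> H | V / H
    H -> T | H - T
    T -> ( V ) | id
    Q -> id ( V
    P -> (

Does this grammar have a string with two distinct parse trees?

Unambiguous

(Q, P are unreachable from V, so their rules don't affect L(V).) V → V / H | H  ;  H → H - T | T  — a left-associative chain with T at the bottom. Each string factors uniquely by precedence.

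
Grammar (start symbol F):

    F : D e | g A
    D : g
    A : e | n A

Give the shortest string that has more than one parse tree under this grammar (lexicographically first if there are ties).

length 2: g e has 2 parse trees

Two derivations of g e:
  F ⇒ D e ⇒ g e
  F ⇒ g A ⇒ g e

g e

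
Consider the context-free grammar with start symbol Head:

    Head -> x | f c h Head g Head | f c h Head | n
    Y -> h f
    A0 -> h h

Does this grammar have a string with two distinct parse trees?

Ambiguous

Witness: f c h f c h n g n

Derivation 1: Head ⇒ f c h Head g Head ⇒ f c h f c h Head g Head ⇒ f c h f c h n g Head ⇒ f c h f c h n g n
Derivation 2: Head ⇒ f c h Head ⇒ f c h f c h Head g Head ⇒ f c h f c h n g Head ⇒ f c h f c h n g n

Two distinct leftmost derivations for the same string.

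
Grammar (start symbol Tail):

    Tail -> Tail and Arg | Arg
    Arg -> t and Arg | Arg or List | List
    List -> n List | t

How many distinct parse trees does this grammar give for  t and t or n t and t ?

3

Parse trees for t and t or n t and t:
  [Tail [Tail [Tail [Arg [List t]]] and [Arg [Arg [List t]] or [List n [List t]]]] and [Arg [List t]]]
  [Tail [Tail [Arg t and [Arg [Arg [List t]] or [List n [List t]]]]] and [Arg [List t]]]
  [Tail [Tail [Arg [Arg t and [Arg [List t]]] or [List n [List t]]]] and [Arg [List t]]]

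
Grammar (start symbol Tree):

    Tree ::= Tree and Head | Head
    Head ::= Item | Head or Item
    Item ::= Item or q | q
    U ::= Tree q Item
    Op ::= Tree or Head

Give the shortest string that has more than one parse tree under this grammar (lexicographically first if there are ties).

q or q

length 1: no string has ≥2 trees
length 3: q or q has 2 parse trees

Two derivations of q or q:
  Tree ⇒ Head ⇒ Item ⇒ Item or q ⇒ q or q
  Tree ⇒ Head ⇒ Head or Item ⇒ Item or Item ⇒ q or Item ⇒ q or q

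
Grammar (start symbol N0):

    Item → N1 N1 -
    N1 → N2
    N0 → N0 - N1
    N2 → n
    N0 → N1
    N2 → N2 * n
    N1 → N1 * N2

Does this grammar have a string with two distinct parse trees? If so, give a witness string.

Ambiguous

Witness: n * n

Derivation 1: N0 ⇒ N1 ⇒ N2 ⇒ N2 * n ⇒ n * n
Derivation 2: N0 ⇒ N1 ⇒ N1 * N2 ⇒ N2 * N2 ⇒ n * N2 ⇒ n * n

Two distinct leftmost derivations for the same string.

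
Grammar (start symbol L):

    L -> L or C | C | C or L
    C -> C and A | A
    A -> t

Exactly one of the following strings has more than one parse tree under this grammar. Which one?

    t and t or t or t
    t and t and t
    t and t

t and t or t or t: 4 trees
t and t and t: 1 tree
t and t: 1 tree

t and t or t or t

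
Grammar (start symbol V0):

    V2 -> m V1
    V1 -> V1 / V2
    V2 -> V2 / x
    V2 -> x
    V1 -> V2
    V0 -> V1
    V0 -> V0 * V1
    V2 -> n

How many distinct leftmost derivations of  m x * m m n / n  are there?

Parse trees for m x * m m n / n:
  [V0 [V0 [V1 [V2 m [V1 [V2 x]]]]] * [V1 [V1 [V2 m [V1 [V2 m [V1 [V2 n]]]]]] / [V2 n]]]
  [V0 [V0 [V1 [V2 m [V1 [V2 x]]]]] * [V1 [V2 m [V1 [V1 [V2 m [V1 [V2 n]]]] / [V2 n]]]]]
  [V0 [V0 [V1 [V2 m [V1 [V2 x]]]]] * [V1 [V2 m [V1 [V2 m [V1 [V1 [V2 n]] / [V2 n]]]]]]]

3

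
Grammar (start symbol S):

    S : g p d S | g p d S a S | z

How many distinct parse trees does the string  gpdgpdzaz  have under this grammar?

2

Parse trees for gpdgpdzaz:
  [S g p d [S g p d [S z] a [S z]]]
  [S g p d [S g p d [S z]] a [S z]]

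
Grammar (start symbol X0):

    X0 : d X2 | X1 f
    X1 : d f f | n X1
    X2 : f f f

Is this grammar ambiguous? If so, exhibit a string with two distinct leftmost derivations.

Ambiguous

Witness: d f f f

Derivation 1: X0 ⇒ d X2 ⇒ d f f f
Derivation 2: X0 ⇒ X1 f ⇒ d f f f

Two distinct leftmost derivations for the same string.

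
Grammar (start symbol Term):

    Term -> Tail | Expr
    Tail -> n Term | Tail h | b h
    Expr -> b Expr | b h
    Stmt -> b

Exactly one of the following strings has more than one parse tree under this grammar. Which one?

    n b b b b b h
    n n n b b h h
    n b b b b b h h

n b b b b b h: 1 tree
n n n b b h h: 3 trees
n b b b b b h h: 1 tree

n n n b b h h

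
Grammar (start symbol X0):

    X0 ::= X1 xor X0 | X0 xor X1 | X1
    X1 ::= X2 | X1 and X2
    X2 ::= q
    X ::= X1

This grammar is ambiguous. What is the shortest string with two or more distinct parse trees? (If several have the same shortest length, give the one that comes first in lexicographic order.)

length 1: no string has ≥2 trees
length 3: q xor q has 2 parse trees

Two derivations of q xor q:
  X0 ⇒ X1 xor X0 ⇒ X2 xor X0 ⇒ q xor X0 ⇒ q xor X1 ⇒ q xor X2 ⇒ q xor q
  X0 ⇒ X0 xor X1 ⇒ X1 xor X1 ⇒ X2 xor X1 ⇒ q xor X1 ⇒ q xor X2 ⇒ q xor q

q xor q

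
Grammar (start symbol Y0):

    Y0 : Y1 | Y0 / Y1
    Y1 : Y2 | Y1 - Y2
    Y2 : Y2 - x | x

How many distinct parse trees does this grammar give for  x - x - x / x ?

Parse trees for x - x - x / x:
  [Y0 [Y0 [Y1 [Y2 [Y2 [Y2 x] - x] - x]]] / [Y1 [Y2 x]]]
  [Y0 [Y0 [Y1 [Y1 [Y2 x]] - [Y2 [Y2 x] - x]]] / [Y1 [Y2 x]]]
  [Y0 [Y0 [Y1 [Y1 [Y2 [Y2 x] - x]] - [Y2 x]]] / [Y1 [Y2 x]]]
  [Y0 [Y0 [Y1 [Y1 [Y1 [Y2 x]] - [Y2 x]] - [Y2 x]]] / [Y1 [Y2 x]]]

4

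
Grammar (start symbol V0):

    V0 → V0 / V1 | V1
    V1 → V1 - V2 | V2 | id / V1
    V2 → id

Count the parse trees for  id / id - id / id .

3

Parse trees for id / id - id / id:
  [V0 [V0 [V0 [V1 [V2 id]]] / [V1 [V1 [V2 id]] - [V2 id]]] / [V1 [V2 id]]]
  [V0 [V0 [V1 [V1 id / [V1 [V2 id]]] - [V2 id]]] / [V1 [V2 id]]]
  [V0 [V0 [V1 id / [V1 [V1 [V2 id]] - [V2 id]]]] / [V1 [V2 id]]]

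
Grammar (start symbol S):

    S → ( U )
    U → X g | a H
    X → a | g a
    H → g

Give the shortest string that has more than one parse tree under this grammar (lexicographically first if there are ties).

( a g )

length 4: ( a g ) has 2 parse trees

Two derivations of ( a g ):
  S ⇒ ( U ) ⇒ ( X g ) ⇒ ( a g )
  S ⇒ ( U ) ⇒ ( a H ) ⇒ ( a g )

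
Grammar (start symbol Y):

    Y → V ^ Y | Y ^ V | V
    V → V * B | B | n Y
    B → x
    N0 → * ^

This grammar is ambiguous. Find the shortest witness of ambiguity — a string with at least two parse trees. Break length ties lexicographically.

length 1: no string has ≥2 trees
length 2: no string has ≥2 trees
length 3: x ^ x has 2 parse trees

Two derivations of x ^ x:
  Y ⇒ V ^ Y ⇒ B ^ Y ⇒ x ^ Y ⇒ x ^ V ⇒ x ^ B ⇒ x ^ x
  Y ⇒ Y ^ V ⇒ V ^ V ⇒ B ^ V ⇒ x ^ V ⇒ x ^ B ⇒ x ^ x

x ^ x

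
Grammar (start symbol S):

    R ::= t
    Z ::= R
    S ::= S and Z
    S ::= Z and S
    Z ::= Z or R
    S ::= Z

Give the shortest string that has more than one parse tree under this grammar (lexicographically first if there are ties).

t and t

length 1: no string has ≥2 trees
length 3: t and t has 2 parse trees

Two derivations of t and t:
  S ⇒ S and Z ⇒ Z and Z ⇒ R and Z ⇒ t and Z ⇒ t and R ⇒ t and t
  S ⇒ Z and S ⇒ R and S ⇒ t and S ⇒ t and Z ⇒ t and R ⇒ t and t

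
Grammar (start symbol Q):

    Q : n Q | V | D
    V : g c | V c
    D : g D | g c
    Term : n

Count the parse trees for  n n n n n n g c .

Parse trees for n n n n n n g c:
  [Q n [Q n [Q n [Q n [Q n [Q n [Q [V g c]]]]]]]]
  [Q n [Q n [Q n [Q n [Q n [Q n [Q [D g c]]]]]]]]

2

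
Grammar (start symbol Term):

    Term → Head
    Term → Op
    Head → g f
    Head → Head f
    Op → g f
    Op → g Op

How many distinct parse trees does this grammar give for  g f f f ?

1

Parse trees for g f f f:
  [Term [Head [Head [Head g f] f] f]]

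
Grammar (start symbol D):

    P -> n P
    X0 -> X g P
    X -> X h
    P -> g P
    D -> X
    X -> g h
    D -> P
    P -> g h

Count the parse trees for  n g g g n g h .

Parse trees for n g g g n g h:
  [D [P n [P g [P g [P g [P n [P g h]]]]]]]

1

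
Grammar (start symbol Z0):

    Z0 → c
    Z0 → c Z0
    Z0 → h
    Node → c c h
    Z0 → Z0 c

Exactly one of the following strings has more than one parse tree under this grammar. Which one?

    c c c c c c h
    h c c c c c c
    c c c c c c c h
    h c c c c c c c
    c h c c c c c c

c c c c c c h: 1 tree
h c c c c c c: 1 tree
c c c c c c c h: 1 tree
h c c c c c c c: 1 tree
c h c c c c c c: 7 trees

c h c c c c c c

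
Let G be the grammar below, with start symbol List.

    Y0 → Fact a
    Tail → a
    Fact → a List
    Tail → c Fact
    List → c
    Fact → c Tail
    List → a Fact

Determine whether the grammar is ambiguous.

Only List, Fact, Tail are reachable from List; ignoring the rest: The reachable rules are right-linear with at most one rule per (nonterminal, next-terminal) pair. Each input token forces the next rule, so parsing is deterministic.

Unambiguous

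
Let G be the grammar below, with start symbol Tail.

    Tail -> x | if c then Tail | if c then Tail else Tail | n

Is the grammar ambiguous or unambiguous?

Witness: if c then if c then n else n

Derivation 1: Tail ⇒ if c then Tail ⇒ if c then if c then Tail else Tail ⇒ if c then if c then n else Tail ⇒ if c then if c then n else n
Derivation 2: Tail ⇒ if c then Tail else Tail ⇒ if c then if c then Tail else Tail ⇒ if c then if c then n else Tail ⇒ if c then if c then n else n

Two distinct leftmost derivations for the same string.

Ambiguous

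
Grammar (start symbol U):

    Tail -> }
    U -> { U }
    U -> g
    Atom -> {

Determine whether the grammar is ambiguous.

Unambiguous

Only U is reachable from U; ignoring the rest: L(U) is { openⁿ atom closeⁿ : n ≥ 0 }. The bracket depth fixes n, and the derivation is forced at every step.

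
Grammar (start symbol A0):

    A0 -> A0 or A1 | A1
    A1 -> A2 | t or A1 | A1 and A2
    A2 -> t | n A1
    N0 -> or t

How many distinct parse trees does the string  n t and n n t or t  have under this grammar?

4

Parse trees for n t and n n t or t:
  [A0 [A0 [A1 [A2 n [A1 [A1 [A2 t]] and [A2 n [A1 [A2 n [A1 [A2 t]]]]]]]]] or [A1 [A2 t]]]
  [A0 [A0 [A1 [A1 [A2 n [A1 [A2 t]]]] and [A2 n [A1 [A2 n [A1 [A2 t]]]]]]] or [A1 [A2 t]]]
  [A0 [A1 [A2 n [A1 [A1 [A2 t]] and [A2 n [A1 [A2 n [A1 t or [A1 [A2 t]]]]]]]]]]
  [A0 [A1 [A1 [A2 n [A1 [A2 t]]]] and [A2 n [A1 [A2 n [A1 t or [A1 [A2 t]]]]]]]]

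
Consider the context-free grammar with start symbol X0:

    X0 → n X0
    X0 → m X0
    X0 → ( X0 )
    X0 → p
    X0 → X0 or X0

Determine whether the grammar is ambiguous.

Witness: m p or p

Derivation 1: X0 ⇒ m X0 ⇒ m X0 or X0 ⇒ m p or X0 ⇒ m p or p
Derivation 2: X0 ⇒ X0 or X0 ⇒ m X0 or X0 ⇒ m p or X0 ⇒ m p or p

Two distinct leftmost derivations for the same string.

Ambiguous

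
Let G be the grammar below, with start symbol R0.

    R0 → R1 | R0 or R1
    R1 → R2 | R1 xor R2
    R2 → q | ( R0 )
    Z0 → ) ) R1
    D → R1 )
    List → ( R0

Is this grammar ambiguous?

(Z0, D, List are unreachable from R0, so their rules don't affect L(R0).) This is a standard precedence ladder (R0 over R1 over R2), with each level left-recursive on its own operator ('or' at R0, 'xor' at R1). That structure is LR(1), hence unambiguous.

Unambiguous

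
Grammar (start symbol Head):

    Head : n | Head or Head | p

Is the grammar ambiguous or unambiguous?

Ambiguous

Witness: n or n or n

Derivation 1: Head ⇒ Head or Head ⇒ n or Head ⇒ n or Head or Head ⇒ n or n or Head ⇒ n or n or n
Derivation 2: Head ⇒ Head or Head ⇒ Head or Head or Head ⇒ n or Head or Head ⇒ n or n or Head ⇒ n or n or n

Two distinct leftmost derivations for the same string.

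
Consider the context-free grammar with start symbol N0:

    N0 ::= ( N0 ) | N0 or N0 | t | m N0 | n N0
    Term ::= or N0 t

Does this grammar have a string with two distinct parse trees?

Ambiguous

Witness: m t or t

Derivation 1: N0 ⇒ N0 or N0 ⇒ m N0 or N0 ⇒ m t or N0 ⇒ m t or t
Derivation 2: N0 ⇒ m N0 ⇒ m N0 or N0 ⇒ m t or N0 ⇒ m t or t

Two distinct leftmost derivations for the same string.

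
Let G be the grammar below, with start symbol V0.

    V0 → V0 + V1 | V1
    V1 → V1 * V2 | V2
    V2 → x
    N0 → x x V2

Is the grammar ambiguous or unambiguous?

Only V0, V1, V2 are reachable from V0; ignoring the rest: The grammar is stratified — V0 handles '+' (left-recursive), V1 handles '*', V2 atoms. Each operator has a fixed associativity and precedence level, so every string has one parse.

Unambiguous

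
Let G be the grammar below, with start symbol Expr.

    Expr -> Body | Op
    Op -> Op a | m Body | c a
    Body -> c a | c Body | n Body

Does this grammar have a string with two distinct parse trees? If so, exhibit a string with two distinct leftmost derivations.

Ambiguous

Witness: c a

Derivation 1: Expr ⇒ Body ⇒ c a
Derivation 2: Expr ⇒ Op ⇒ c a

Two distinct leftmost derivations for the same string.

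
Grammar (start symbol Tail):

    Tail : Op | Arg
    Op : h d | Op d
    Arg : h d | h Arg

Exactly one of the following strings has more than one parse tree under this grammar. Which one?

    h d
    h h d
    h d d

h d: 2 trees
h h d: 1 tree
h d d: 1 tree

h d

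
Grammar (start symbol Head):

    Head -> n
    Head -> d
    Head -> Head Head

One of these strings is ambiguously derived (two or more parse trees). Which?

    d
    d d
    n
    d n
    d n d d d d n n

d: 1 tree
d d: 1 tree
n: 1 tree
d n: 1 tree
d n d d d d n n: 429 trees

d n d d d d n n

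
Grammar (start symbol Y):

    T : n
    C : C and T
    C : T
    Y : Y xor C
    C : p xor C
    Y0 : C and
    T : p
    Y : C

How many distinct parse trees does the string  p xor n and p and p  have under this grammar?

4

Parse trees for p xor n and p and p:
  [Y [Y [C [T p]]] xor [C [C [C [T n]] and [T p]] and [T p]]]
  [Y [C [C [C p xor [C [T n]]] and [T p]] and [T p]]]
  [Y [C [C p xor [C [C [T n]] and [T p]]] and [T p]]]
  [Y [C p xor [C [C [C [T n]] and [T p]] and [T p]]]]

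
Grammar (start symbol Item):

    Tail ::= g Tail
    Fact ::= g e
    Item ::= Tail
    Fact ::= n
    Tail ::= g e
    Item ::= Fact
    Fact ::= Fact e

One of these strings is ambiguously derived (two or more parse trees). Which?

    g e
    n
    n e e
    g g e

g e

g e: 2 trees
n: 1 tree
n e e: 1 tree
g g e: 1 tree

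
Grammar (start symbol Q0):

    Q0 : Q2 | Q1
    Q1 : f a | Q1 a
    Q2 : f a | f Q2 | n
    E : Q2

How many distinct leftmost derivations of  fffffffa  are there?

1

Parse trees for fffffffa:
  [Q0 [Q2 f [Q2 f [Q2 f [Q2 f [Q2 f [Q2 f [Q2 f a]]]]]]]]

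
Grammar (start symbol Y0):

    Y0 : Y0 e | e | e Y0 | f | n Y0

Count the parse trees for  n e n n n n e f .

Parse trees for n e n n n n e f:
  [Y0 n [Y0 e [Y0 n [Y0 n [Y0 n [Y0 n [Y0 e [Y0 f]]]]]]]]

1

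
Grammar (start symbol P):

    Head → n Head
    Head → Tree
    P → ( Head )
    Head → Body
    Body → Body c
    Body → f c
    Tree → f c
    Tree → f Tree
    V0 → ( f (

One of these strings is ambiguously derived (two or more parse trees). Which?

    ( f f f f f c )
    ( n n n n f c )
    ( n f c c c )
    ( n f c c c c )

( f f f f f c ): 1 tree
( n n n n f c ): 2 trees
( n f c c c ): 1 tree
( n f c c c c ): 1 tree

( n n n n f c )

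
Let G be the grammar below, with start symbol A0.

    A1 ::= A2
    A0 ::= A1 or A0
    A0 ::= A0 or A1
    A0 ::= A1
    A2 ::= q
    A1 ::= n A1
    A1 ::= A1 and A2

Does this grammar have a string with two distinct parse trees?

Ambiguous

Witness: q or q

Derivation 1: A0 ⇒ A1 or A0 ⇒ A2 or A0 ⇒ q or A0 ⇒ q or A1 ⇒ q or A2 ⇒ q or q
Derivation 2: A0 ⇒ A0 or A1 ⇒ A1 or A1 ⇒ A2 or A1 ⇒ q or A1 ⇒ q or A2 ⇒ q or q

Two distinct leftmost derivations for the same string.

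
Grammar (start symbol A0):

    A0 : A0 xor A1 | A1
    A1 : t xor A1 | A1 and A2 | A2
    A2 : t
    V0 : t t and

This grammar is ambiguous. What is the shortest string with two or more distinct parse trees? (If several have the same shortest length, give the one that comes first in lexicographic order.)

length 1: no string has ≥2 trees
length 3: t xor t has 2 parse trees

Two derivations of t xor t:
  A0 ⇒ A0 xor A1 ⇒ A1 xor A1 ⇒ A2 xor A1 ⇒ t xor A1 ⇒ t xor A2 ⇒ t xor t
  A0 ⇒ A1 ⇒ t xor A1 ⇒ t xor A2 ⇒ t xor t

t xor t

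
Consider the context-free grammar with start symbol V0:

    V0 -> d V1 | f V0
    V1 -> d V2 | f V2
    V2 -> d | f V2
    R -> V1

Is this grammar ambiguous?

Only V0, V1, V2 are reachable from V0; ignoring the rest: Each reachable nonterminal has at most one production per leading terminal, and all productions are right-linear; the derivation is determined token-by-token.

Unambiguous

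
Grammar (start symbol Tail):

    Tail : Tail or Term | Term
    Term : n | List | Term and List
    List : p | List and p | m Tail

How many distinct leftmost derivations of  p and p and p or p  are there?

Parse trees for p and p and p or p:
  [Tail [Tail [Term [List [List [List p] and p] and p]]] or [Term [List p]]]
  [Tail [Tail [Term [Term [List p]] and [List [List p] and p]]] or [Term [List p]]]
  [Tail [Tail [Term [Term [List [List p] and p]] and [List p]]] or [Term [List p]]]
  [Tail [Tail [Term [Term [Term [List p]] and [List p]] and [List p]]] or [Term [List p]]]

4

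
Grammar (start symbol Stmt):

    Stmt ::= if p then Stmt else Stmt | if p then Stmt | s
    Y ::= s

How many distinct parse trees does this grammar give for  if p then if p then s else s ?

2

Parse trees for if p then if p then s else s:
  [Stmt if p then [Stmt if p then [Stmt s]] else [Stmt s]]
  [Stmt if p then [Stmt if p then [Stmt s] else [Stmt s]]]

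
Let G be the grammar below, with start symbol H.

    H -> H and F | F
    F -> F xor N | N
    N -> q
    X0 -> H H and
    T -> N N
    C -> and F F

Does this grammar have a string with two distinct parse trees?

Unambiguous

(X0, T, C are unreachable from H, so their rules don't affect L(H).) The grammar is stratified — H handles 'and' (left-recursive), F handles 'xor', N atoms. Each operator has a fixed associativity and precedence level, so every string has one parse.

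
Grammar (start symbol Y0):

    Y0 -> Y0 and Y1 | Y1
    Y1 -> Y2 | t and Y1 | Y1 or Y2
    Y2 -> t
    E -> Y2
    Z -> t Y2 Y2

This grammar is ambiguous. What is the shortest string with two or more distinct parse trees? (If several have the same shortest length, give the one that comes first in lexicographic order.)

t and t

length 1: no string has ≥2 trees
length 3: t and t has 2 parse trees

Two derivations of t and t:
  Y0 ⇒ Y0 and Y1 ⇒ Y1 and Y1 ⇒ Y2 and Y1 ⇒ t and Y1 ⇒ t and Y2 ⇒ t and t
  Y0 ⇒ Y1 ⇒ t and Y1 ⇒ t and Y2 ⇒ t and t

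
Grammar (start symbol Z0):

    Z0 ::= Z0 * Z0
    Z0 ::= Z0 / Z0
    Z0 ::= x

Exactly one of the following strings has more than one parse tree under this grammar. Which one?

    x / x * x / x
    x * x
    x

x / x * x / x

x / x * x / x: 5 trees
x * x: 1 tree
x: 1 tree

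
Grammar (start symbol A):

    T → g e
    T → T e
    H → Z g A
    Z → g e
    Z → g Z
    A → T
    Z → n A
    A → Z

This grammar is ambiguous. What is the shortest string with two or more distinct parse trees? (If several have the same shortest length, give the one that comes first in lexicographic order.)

length 2: g e has 2 parse trees

Two derivations of g e:
  A ⇒ T ⇒ g e
  A ⇒ Z ⇒ g e

g e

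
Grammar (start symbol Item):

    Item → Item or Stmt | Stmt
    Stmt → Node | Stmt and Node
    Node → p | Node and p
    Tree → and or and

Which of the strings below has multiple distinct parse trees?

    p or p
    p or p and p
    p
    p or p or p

p or p and p

p or p: 1 tree
p or p and p: 2 trees
p: 1 tree
p or p or p: 1 tree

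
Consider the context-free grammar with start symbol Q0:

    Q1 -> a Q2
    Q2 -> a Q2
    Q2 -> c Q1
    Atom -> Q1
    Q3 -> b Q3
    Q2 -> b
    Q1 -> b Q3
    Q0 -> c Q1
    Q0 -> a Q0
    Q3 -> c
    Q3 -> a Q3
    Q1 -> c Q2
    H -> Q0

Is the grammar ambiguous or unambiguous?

Unambiguous

(H, Atom are unreachable from Q0, so their rules don't affect L(Q0).) The reachable rules are right-linear with at most one rule per (nonterminal, next-terminal) pair. Each input token forces the next rule, so parsing is deterministic.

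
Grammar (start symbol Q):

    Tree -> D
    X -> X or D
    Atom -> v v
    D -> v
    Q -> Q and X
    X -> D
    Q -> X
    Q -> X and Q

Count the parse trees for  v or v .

Parse trees for v or v:
  [Q [X [X [D v]] or [D v]]]

1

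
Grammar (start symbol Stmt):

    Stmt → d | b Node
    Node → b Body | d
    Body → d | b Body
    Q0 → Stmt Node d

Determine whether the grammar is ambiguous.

Only Stmt, Node, Body are reachable from Stmt; ignoring the rest: The reachable rules are right-linear with at most one rule per (nonterminal, next-terminal) pair. Each input token forces the next rule, so parsing is deterministic.

Unambiguous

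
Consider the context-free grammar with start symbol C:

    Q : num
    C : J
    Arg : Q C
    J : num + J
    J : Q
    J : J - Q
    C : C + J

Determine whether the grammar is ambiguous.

Ambiguous

Witness: num + num

Derivation 1: C ⇒ J ⇒ num + J ⇒ num + Q ⇒ num + num
Derivation 2: C ⇒ C + J ⇒ J + J ⇒ Q + J ⇒ num + J ⇒ num + Q ⇒ num + num

Two distinct leftmost derivations for the same string.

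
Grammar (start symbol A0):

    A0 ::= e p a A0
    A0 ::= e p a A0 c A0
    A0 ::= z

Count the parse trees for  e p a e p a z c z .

2

Parse trees for e p a e p a z c z:
  [A0 e p a [A0 e p a [A0 z] c [A0 z]]]
  [A0 e p a [A0 e p a [A0 z]] c [A0 z]]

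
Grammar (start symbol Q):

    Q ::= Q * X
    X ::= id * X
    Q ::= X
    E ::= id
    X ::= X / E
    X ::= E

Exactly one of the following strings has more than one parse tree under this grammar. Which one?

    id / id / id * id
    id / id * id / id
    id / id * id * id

id / id / id * id: 1 tree
id / id * id / id: 1 tree
id / id * id * id: 2 trees

id / id * id * id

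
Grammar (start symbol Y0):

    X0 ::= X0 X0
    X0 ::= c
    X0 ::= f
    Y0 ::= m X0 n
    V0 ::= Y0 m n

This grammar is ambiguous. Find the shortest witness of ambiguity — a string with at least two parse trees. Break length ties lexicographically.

m c c c n

length 3: no string has ≥2 trees
length 4: no string has ≥2 trees
length 5: m c c c n has 2 parse trees

Two derivations of m c c c n:
  Y0 ⇒ m X0 n ⇒ m X0 X0 n ⇒ m X0 X0 X0 n ⇒ m c X0 X0 n ⇒ m c c X0 n ⇒ m c c c n
  Y0 ⇒ m X0 n ⇒ m X0 X0 n ⇒ m c X0 n ⇒ m c X0 X0 n ⇒ m c c X0 n ⇒ m c c c n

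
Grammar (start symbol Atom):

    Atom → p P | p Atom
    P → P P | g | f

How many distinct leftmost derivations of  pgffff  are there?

14

Parse trees for pgffff (showing first 6 of 14):
  [Atom p [P [P g] [P [P f] [P [P f] [P [P f] [P f]]]]]]
  [Atom p [P [P g] [P [P f] [P [P [P f] [P f]] [P f]]]]]
  [Atom p [P [P g] [P [P [P f] [P f]] [P [P f] [P f]]]]]
  [Atom p [P [P g] [P [P [P f] [P [P f] [P f]]] [P f]]]]
  [Atom p [P [P g] [P [P [P [P f] [P f]] [P f]] [P f]]]]
  [Atom p [P [P [P g] [P f]] [P [P f] [P [P f] [P f]]]]]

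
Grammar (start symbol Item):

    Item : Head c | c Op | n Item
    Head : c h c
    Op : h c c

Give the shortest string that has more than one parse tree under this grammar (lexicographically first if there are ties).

c h c c

length 4: c h c c has 2 parse trees

Two derivations of c h c c:
  Item ⇒ Head c ⇒ c h c c
  Item ⇒ c Op ⇒ c h c c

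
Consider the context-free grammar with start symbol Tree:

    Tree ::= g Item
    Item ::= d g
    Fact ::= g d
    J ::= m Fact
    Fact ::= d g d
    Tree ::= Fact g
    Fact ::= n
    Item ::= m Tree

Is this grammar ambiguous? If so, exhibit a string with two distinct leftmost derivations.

Witness: g d g

Derivation 1: Tree ⇒ g Item ⇒ g d g
Derivation 2: Tree ⇒ Fact g ⇒ g d g

Two distinct leftmost derivations for the same string.

Ambiguous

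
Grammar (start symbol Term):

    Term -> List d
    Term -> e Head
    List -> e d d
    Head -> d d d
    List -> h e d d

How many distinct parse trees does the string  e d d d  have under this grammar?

Parse trees for e d d d:
  [Term [List e d d] d]
  [Term e [Head d d d]]

2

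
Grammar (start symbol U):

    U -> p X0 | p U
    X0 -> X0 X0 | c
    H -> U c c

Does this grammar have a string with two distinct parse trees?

Ambiguous

Witness: p c c c

Derivation 1: U ⇒ p X0 ⇒ p X0 X0 ⇒ p X0 X0 X0 ⇒ p c X0 X0 ⇒ p c c X0 ⇒ p c c c
Derivation 2: U ⇒ p X0 ⇒ p X0 X0 ⇒ p c X0 ⇒ p c X0 X0 ⇒ p c c X0 ⇒ p c c c

Two distinct leftmost derivations for the same string.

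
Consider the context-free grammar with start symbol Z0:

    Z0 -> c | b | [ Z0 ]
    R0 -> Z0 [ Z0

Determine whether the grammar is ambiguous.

Unambiguous

(R0 is unreachable from Z0, so its rules don't affect L(Z0).) Each string is a nest of matched brackets around a single atom. An opening bracket forces the recursive rule; an atom forces the base rule.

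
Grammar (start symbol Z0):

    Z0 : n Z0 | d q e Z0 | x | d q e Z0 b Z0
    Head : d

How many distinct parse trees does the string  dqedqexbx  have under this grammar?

2

Parse trees for dqedqexbx:
  [Z0 d q e [Z0 d q e [Z0 x] b [Z0 x]]]
  [Z0 d q e [Z0 d q e [Z0 x]] b [Z0 x]]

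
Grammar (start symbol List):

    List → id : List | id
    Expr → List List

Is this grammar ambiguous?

Unambiguous

(Expr is unreachable from List, so its rules don't affect L(List).) Right-recursive list with a separator: after each atom, whether the separator follows determines the rule. One parse per string.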